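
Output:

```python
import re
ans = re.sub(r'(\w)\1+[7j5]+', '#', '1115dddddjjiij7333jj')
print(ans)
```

The backreference `\1` re-matches whatever the first group consumed, character for character.
Each match is replaced by '#'.

####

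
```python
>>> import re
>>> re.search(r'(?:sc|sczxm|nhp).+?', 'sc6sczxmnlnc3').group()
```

'sc6'

The match spans [0:3] → 'sc6'.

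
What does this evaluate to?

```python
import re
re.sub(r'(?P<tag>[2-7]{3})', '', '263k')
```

This matches exactly 3 of a character in [2-7] (captured as 'tag').
Matches: at [0:3] → '263'.
Each match is replaced by ''.

'k'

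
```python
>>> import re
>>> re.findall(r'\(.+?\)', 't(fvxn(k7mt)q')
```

Scanning left to right: at [1:12] → '(fvxn(k7mt)'.
Since nothing is captured, `findall` lists the 1 matched substring directly.

['(fvxn(k7mt)']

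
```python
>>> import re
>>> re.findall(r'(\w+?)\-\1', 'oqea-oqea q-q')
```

['oqea', 'q']

`\1` has to match the exact text group 1 already captured.
Walking the string: at [0:9] match 'oqea-oqea', group 1 = 'oqea'; at [10:13] match 'q-q', group 1 = 'q'.
One capturing group, so `findall` returns just the captured substring from each match — 2 in all.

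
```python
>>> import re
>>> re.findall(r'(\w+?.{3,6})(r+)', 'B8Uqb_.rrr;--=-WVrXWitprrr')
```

[('B8Uqb_.', 'rrr'), ('WVrXWitp', 'rrr')]

Pattern: one or more of a word character (lazy), then 3 to 6 of any character (captured); then one or more of a literal 'r' (captured).
Because the quantifier is non-greedy, it stops expanding at the earliest point where the rest of the pattern can succeed.
Scanning left to right: at [0:10] match 'B8Uqb_.rrr', groups = ('B8Uqb_.', 'rrr'); at [15:26] match 'WVrXWitprrr', groups = ('WVrXWitp', 'rrr').
With 2 capturing groups, `findall` returns a 2-tuple per match.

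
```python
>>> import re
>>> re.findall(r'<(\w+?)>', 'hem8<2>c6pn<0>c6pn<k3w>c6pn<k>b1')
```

Because there's exactly one group, `findall` drops the full match and keeps group 1 from each hit.

['2', '0', 'k3w', 'k']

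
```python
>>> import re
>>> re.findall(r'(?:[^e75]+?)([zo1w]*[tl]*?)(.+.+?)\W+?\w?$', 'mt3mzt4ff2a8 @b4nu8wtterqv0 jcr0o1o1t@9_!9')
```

This matches one or more of any character except [e75] (lazy) (non-capturing group); then zero or more of one of [zo1w], then zero or more of one of [tl] (lazy) (captured); then one or more of any character, then one or more of any character (lazy) (captured); then one or more of a non-word character (lazy), then optionally a word character; then anchored at the end.
Multiple groups make `findall` return tuples — one 2-tuple for the one match.

[('', 't3mzt4ff2a8 @b4nu8wtterqv0 jcr0o1o1t@9_')]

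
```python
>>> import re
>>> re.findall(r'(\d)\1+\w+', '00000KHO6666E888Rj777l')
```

['0']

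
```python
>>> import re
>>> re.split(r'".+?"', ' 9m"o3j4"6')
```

Matches to split on: at [3:9] → '"o3j4"'.
The string is cut at each match, leaving 2 pieces.

[' 9m', '6']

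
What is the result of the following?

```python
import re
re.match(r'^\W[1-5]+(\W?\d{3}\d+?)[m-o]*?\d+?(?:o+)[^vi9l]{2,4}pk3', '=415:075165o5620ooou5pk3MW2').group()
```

'=415:075165o5620ooou5pk3'

`re.match` won't scan ahead — the pattern has to work from the very first character.
The match spans [0:24] → '=415:075165o5620ooou5pk3'.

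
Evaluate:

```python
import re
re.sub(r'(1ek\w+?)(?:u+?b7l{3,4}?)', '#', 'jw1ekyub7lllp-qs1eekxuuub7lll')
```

'jw#p-qs1eekxuuub7lll'

`sub` substitutes '#' at each match site.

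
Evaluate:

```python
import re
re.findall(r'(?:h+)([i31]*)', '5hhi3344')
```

The pattern matches one or more of a literal 'h' (non-capturing group); then zero or more of one of [i31] (captured).
Scanning left to right: at [1:6] match 'hhi33', group 1 = 'i33'.
`findall` collects group 1 from the one match (1 total).

['i33']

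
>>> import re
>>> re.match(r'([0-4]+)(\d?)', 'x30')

None

`re.match` only tries the pattern at the start of the string.
Here position 0 doesn't satisfy it, so the call returns None.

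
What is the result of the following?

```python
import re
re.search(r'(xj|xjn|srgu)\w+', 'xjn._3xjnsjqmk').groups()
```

('xj',)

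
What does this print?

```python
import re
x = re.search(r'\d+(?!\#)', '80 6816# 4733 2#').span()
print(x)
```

The negative lookaround is zero-width — it rules out positions where the adjacent text would match, without consuming anything.
The match spans [0:2] → '80'.

(0, 2)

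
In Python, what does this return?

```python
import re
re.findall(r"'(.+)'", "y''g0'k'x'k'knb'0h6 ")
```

Matches: at [1:16] match "''g0'k'x'k'knb'", group 1 = "'g0'k'x'k'knb".
One capturing group, so `findall` returns just the captured substring from the one match — 1 in all.

["'g0'k'x'k'knb"]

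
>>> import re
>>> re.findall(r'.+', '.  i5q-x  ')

No capturing groups, so `findall` returns the 1 full match string.

['.  i5q-x  ']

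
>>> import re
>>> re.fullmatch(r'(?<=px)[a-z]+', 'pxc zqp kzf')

None

Because the assertion is zero-width, the text it checks is not consumed and won't appear in the result.
`fullmatch` succeeds only if the pattern covers the string from start to end.
Here the string isn't matched end-to-end, so the call returns None.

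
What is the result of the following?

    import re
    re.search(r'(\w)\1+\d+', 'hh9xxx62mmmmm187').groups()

`\1` has to match the exact text group 1 already captured.
`search` walks the string left to right and returns the first match it finds.
The match spans [0:3] → 'hh9'.
Captured: group 1 = 'h'.

('h',)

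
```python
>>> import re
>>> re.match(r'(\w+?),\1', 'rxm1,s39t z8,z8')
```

None

After group 1 captures some text, `\1` only succeeds where that same text appears again.
With `match`, the pattern is implicitly anchored at the beginning.
Here position 0 doesn't satisfy it, so the call returns None.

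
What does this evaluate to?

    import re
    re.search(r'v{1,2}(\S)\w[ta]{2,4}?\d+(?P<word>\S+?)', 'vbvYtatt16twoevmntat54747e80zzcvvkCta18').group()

'vYtatt16t'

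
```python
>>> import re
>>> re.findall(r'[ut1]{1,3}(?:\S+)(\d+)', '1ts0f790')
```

['0']

One capturing group, so `findall` returns just the captured substring from the one match — 1 in all.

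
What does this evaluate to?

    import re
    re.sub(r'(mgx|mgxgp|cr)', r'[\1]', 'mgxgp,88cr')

'[mgx]gp,88[cr]'

The regex engine tests alternatives in the order written; an earlier branch that matches wins even if a later one would match more.
The replacement refers to a captured group, so each match is rewritten using its own captured text.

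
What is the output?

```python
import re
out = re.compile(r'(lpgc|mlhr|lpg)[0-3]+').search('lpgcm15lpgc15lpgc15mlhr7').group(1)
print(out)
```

lpgc

The match spans [7:12] → 'lpgc1'.
Captured: group 1 = 'lpgc'.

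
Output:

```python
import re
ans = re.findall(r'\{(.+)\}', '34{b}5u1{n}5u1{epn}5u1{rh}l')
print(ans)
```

One capturing group, so `findall` returns just the captured substring from the one match — 1 in all.

['b}5u1{n}5u1{epn}5u1{rh']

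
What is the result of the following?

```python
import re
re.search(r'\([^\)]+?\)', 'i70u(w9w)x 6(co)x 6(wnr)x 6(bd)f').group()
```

`re.search` tries every starting position until one works.
The match spans [4:9] → '(w9w)'.

'(w9w)'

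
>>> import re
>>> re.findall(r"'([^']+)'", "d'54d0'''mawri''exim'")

['54d0', 'mawri', 'exim']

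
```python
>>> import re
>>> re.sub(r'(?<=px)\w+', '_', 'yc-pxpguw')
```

'yc-px_'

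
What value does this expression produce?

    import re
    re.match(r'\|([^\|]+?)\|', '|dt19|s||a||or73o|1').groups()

The match spans [0:6] → '|dt19|'.
Captured: group 1 = 'dt19'.

('dt19',)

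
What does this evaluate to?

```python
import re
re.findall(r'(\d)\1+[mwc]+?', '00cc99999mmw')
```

['0', '9']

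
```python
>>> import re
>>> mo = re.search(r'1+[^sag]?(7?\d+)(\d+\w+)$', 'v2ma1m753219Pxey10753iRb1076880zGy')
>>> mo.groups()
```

('75321', '9Pxey10753iRb1076880zGy')

The match spans [4:34] → '1m753219Pxey10753iRb1076880zGy'.
Captured: group 1 = '75321', group 2 = '9Pxey10753iRb1076880zGy'.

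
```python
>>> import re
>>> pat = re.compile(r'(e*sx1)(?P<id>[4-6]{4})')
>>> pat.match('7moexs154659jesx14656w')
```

None

This matches zero or more of the literal 'e', then the literal 'sx1' (captured); then exactly 4 of a character in [4-6] (captured as 'id').
With `match`, the pattern is implicitly anchored at the beginning.
Here the string doesn't start with a match, so the call returns None.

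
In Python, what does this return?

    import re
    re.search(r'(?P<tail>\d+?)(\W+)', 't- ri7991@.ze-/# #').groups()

The pattern matches one or more of a digit (lazy) (captured as 'tail'); then one or more of a non-word character (captured).
`search` walks the string left to right and returns the first match it finds.
The match spans [5:11] → '7991@.'.
Captured: group 1 = '7991', group 2 = '@.'.

('7991', '@.')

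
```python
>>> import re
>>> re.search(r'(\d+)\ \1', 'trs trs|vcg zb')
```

None

`\1` is not a pattern — it's the concrete string captured by group 1, re-applied verbatim.
Unlike `match`, `search` isn't anchored — it looks for the pattern anywhere in the string.
Here nothing in the string fits, so the call returns None.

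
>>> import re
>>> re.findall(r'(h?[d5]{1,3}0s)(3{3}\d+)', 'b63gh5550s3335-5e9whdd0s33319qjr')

The pattern matches optionally the literal 'h', then 1 to 3 of one of [d5], then the literal '0s' (captured); then exactly 3 of a literal '3', then one or more of a digit (captured).
Walking the string: at [4:14] match 'h5550s3335', groups = ('h5550s', '3335'); at [19:29] match 'hdd0s33319', groups = ('hdd0s', '33319').
Multiple groups make `findall` return tuples — one 2-tuple for each match.

[('h5550s', '3335'), ('hdd0s', '33319')]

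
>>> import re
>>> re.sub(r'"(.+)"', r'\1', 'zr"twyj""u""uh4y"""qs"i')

'zrtwyj""u""uh4y"""qsi'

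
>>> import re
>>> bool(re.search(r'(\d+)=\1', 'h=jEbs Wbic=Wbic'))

`\1` has to match the exact text group 1 already captured.
`re.search` tries every starting position until one works.
Here the pattern never matches, so the call returns None, and `bool(None)` is False.

False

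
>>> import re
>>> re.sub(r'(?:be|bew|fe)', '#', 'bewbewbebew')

Alternation isn't longest-match — the leftmost alternative that fits at this position is chosen.
Every occurrence is swapped for '#'.

'#w#w##w'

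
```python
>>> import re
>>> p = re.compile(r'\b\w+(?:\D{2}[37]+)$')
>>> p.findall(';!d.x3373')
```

This matches a word boundary (`\b`, zero-width); then one or more of a word character; then exactly 2 of a non-digit, then one or more of one of [37] (non-capturing group); then anchored at the end.
Matches: at [2:9] → 'd.x3373'.
With no groups in the pattern, `findall` gives back each whole match — 1 here.

['d.x3373']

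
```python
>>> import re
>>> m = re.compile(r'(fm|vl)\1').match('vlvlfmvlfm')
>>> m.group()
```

A backreference is literal: `\1` must see the identical characters the first group matched.
With `match`, the pattern is implicitly anchored at the beginning.
The match spans [0:4] → 'vlvl'.
Captured: group 1 = 'vl'.

'vlvl'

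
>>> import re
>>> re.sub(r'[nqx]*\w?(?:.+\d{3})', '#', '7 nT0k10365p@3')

'#p@3'

Pattern: zero or more of one of [nqx], then optionally a word character; then one or more of any character, then exactly 3 of a digit (non-capturing group).
Matches: at [0:11] → '7 nT0k10365'.
Each match is replaced by '#'.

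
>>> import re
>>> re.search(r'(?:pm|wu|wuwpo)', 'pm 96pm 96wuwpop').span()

The match spans [0:2] → 'pm'.

(0, 2)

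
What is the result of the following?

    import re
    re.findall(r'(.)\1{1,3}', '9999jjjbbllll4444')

['9', 'j', 'b', 'l', '4']

`\1` is not a pattern — it's the concrete string captured by group 1, re-applied verbatim.
Walking the string: at [0:4] match '9999', group 1 = '9'; at [4:7] match 'jjj', group 1 = 'j'; at [7:9] match 'bb', group 1 = 'b'; at [9:13] match 'llll', group 1 = 'l'; at [13:17] match '4444', group 1 = '4'.
One capturing group, so `findall` returns just the captured substring from each match — 5 in all.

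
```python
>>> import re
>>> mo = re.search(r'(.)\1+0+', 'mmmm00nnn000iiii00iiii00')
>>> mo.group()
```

'mmmm00'

A backreference is literal: `\1` must see the identical characters the first group matched.
The match spans [0:6] → 'mmmm00'.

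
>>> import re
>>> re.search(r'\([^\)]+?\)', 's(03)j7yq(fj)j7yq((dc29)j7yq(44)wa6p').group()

The match spans [1:5] → '(03)'.

'(03)'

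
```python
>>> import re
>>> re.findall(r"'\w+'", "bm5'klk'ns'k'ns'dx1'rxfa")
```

["'klk'", "'k'", "'dx1'"]

Scanning left to right: at [3:8] → "'klk'"; at [10:13] → "'k'"; at [15:20] → "'dx1'".
`findall` yields the raw match text (3 of them) because the pattern has no groups.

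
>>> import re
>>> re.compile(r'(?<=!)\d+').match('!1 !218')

None

Because the assertion is zero-width, the text it checks is not consumed and won't appear in the result.
`re.match` only tries the pattern at the start of the string.
Here the pattern fails at index 0, so the call returns None.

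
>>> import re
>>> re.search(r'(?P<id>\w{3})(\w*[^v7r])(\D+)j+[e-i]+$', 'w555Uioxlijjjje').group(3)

'j'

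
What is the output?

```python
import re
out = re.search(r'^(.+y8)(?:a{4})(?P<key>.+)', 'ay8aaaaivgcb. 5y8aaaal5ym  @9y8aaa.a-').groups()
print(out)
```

The pattern matches anchored at the start of the string; then one or more of any character, then the literal 'y8' (captured); then exactly 4 of a literal 'a' (non-capturing group); then one or more of any character (captured as 'key').
`search` walks the string left to right and returns the first match it finds.
The match spans [0:37] → 'ay8aaaaivgcb. 5y8aaaal5ym  @9y8aaa.a-'.
Captured: group 1 = 'ay8aaaaivgcb. 5y8', group 2 = 'l5ym  @9y8aaa.a-'.

('ay8aaaaivgcb. 5y8', 'l5ym  @9y8aaa.a-')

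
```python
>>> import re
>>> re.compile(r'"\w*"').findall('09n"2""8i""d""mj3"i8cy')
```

['"2"', '"8i"', '"d"', '"mj3"']

Since nothing is captured, `findall` lists the 4 matched substrings directly.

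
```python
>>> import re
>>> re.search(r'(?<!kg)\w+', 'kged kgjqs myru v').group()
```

`(?!…)`/`(?<!…)` only lets a position through if the neighbouring text does NOT match; no characters are consumed.
`re.search` tries every starting position until one works.
The match spans [0:4] → 'kged'.

'kged'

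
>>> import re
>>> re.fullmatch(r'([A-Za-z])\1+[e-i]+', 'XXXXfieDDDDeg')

None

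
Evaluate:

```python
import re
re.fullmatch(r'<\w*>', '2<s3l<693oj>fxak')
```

None

`re.fullmatch` is like wrapping the pattern in `^…$` (in single-line mode).
Here there's no way to consume every character, so the call returns None.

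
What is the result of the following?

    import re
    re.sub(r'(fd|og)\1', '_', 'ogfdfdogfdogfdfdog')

'og_ogfdog_og'

`\1` is not a pattern — it's the concrete string captured by group 1, re-applied verbatim.
Matches: at [2:6] → 'fdfd'; at [12:16] → 'fdfd'.
Each match is replaced by '_'.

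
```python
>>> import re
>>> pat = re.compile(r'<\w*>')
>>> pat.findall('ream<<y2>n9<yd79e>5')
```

['<y2>', '<yd79e>']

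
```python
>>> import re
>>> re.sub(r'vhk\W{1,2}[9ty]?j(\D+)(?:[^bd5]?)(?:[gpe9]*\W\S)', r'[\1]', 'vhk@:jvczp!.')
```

This matches the literal 'vhk', then 1 to 2 of a non-word character; then optionally one of [9ty], then the literal 'j'; then one or more of a non-digit (captured); then optionally any character except [bd5] (non-capturing group); then zero or more of one of [gpe9], then a non-word character, then a non-whitespace character (non-capturing group).
Matches: at [0:12] → 'vhk@:jvczp!.'.
`\1` in the replacement pulls in group 1's text for each match.

'[vczp]'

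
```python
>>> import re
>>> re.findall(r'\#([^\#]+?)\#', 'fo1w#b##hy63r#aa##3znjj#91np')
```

Scanning left to right: at [4:7] match '#b#', group 1 = 'b'; at [7:14] match '#hy63r#', group 1 = 'hy63r'; at [17:24] match '#3znjj#', group 1 = '3znjj'.
With a single group, `findall` returns only what that group captured — 3 items.

['b', 'hy63r', '3znjj']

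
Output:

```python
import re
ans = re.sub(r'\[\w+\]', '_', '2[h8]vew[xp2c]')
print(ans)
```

2_vew_

`sub` substitutes '_' at each match site.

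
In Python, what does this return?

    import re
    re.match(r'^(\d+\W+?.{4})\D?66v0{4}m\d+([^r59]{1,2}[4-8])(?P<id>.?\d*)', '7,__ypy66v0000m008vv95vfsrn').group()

'7,__ypy66v0000m008v'

This matches anchored at the start of the string; then one or more of a digit, then one or more of a non-word character (lazy), then exactly 4 of any character (captured); then optionally a non-digit, then the literal '66v', then exactly 4 of a literal '0'; then a literal 'm', then one or more of a digit; then 1 to 2 of any character except [r59], then a character in [4-8] (captured); then optionally any character, then zero or more of a digit (captured as 'id').
`match` is anchored at position 0; if the pattern doesn't fit there, it returns None.
The match spans [0:19] → '7,__ypy66v0000m008v'.
Captured: group 1 = '7,__yp', group 2 = '08', group 3 = 'v'.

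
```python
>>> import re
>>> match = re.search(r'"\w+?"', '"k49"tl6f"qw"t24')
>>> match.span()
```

(0, 5)

`re.search` tries every starting position until one works.
The match spans [0:5] → '"k49"'.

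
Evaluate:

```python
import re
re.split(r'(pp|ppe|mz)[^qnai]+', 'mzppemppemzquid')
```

['', 'mz', 'quid']

The group in the pattern means `split` returns the separators' captures alongside the pieces.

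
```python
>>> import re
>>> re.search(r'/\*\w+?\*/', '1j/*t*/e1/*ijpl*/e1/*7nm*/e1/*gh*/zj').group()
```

The match spans [2:7] → '/*t*/'.

'/*t*/'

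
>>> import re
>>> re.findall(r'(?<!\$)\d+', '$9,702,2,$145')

['702', '2', '45']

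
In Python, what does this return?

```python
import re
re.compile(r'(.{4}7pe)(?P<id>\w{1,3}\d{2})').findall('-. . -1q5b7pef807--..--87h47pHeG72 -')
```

The pattern matches exactly 4 of any character, then the literal '7pe' (captured); then 1 to 3 of a word character, then exactly 2 of a digit (captured as 'id').
2 groups means the one result is a tuple of 2 captured strings — 1 here.

[('1q5b7pe', 'f807')]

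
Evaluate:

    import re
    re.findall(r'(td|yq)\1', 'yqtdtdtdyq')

['td']

After group 1 captures some text, `\1` only succeeds where that same text appears again.
Scanning left to right: at [2:6] match 'tdtd', group 1 = 'td'.
One capturing group, so `findall` returns just the captured substring from the one match — 1 in all.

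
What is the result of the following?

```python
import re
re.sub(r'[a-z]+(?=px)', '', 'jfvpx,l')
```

The lookaround is zero-width — it requires the adjacent text to match without consuming it, so the asserted text isn't part of the match.
Every occurrence is swapped for ''.

'px,l'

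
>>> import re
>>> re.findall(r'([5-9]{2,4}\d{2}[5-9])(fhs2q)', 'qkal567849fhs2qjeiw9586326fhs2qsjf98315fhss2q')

2 groups means each result is a tuple of 2 captured strings — 2 here.

[('567849', 'fhs2q'), ('9586326', 'fhs2q')]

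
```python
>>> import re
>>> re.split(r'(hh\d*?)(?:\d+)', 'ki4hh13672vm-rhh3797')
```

['ki4', 'hh', 'vm-r', 'hh', '']

The pattern matches the literal 'hh', then zero or more of a digit (lazy) (captured); then one or more of a digit (non-capturing group).
A `+?`/`*?`/`{m,n}?` starts at its minimum and grows only as far as needed for what follows to match.
Matches to split on: at [3:10] → 'hh13672'; at [14:20] → 'hh3797'.
Because the pattern has a capturing group, `split` also inserts each captured text between the pieces.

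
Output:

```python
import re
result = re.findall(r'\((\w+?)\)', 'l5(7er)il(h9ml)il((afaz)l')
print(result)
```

One capturing group, so `findall` returns just the captured substring from each match — 3 in all.

['7er', 'h9ml', 'afaz']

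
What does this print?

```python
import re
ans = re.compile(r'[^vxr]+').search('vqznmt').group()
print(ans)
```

qznmt

The pattern matches one or more of any character except [vxr].
`re.search` scans for the first position where the pattern succeeds.
The match spans [1:6] → 'qznmt'.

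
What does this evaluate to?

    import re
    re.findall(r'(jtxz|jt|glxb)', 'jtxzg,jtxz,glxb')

Alternation isn't longest-match — the leftmost alternative that fits at this position is chosen.
Scanning left to right: at [0:4] match 'jtxz', group 1 = 'jtxz'; at [6:10] match 'jtxz', group 1 = 'jtxz'; at [11:15] match 'glxb', group 1 = 'glxb'.
One capturing group, so `findall` returns just the captured substring from each match — 3 in all.

['jtxz', 'jtxz', 'glxb']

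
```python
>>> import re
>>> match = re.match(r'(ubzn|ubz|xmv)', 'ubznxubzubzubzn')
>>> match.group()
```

'ubzn'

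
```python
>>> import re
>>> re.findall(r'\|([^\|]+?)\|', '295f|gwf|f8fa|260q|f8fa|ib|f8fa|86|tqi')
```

['gwf', '260q', 'ib', '86']

Matches: at [4:9] match '|gwf|', group 1 = 'gwf'; at [13:19] match '|260q|', group 1 = '260q'; at [23:27] match '|ib|', group 1 = 'ib'; at [31:35] match '|86|', group 1 = '86'.
With a single group, `findall` returns only what that group captured — 4 items.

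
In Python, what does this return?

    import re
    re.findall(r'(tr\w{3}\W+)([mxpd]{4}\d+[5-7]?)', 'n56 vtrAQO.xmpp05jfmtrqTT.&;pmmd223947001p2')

Pattern: the literal 'tr', then exactly 3 of a word character, then one or more of a non-word character (captured); then exactly 4 of one of [mxpd], then one or more of a digit, then optionally a character in [5-7] (captured).
Scanning left to right: at [5:17] match 'trAQO.xmpp05', groups = ('trAQO.', 'xmpp05'); at [20:41] match 'trqTT.&;pmmd223947001', groups = ('trqTT.&;', 'pmmd223947001').
`findall` packs the 2 group values into a tuple for every match.

[('trAQO.', 'xmpp05'), ('trqTT.&;', 'pmmd223947001')]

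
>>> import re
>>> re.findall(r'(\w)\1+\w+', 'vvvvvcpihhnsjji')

The backreference `\1` re-matches whatever the first group consumed, character for character.
Walking the string: at [0:15] match 'vvvvvcpihhnsjji', group 1 = 'v'.
`findall` collects group 1 from the one match (1 total).

['v']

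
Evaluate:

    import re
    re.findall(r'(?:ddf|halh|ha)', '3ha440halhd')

['ha', 'halh']

`|` is ordered: at each position the engine commits to the first alternative that works.
Scanning left to right: at [1:3] → 'ha'; at [6:10] → 'halh'.
With no groups in the pattern, `findall` gives back each whole match — 2 here.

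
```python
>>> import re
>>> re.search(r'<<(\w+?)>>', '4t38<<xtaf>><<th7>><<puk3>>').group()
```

The match spans [4:12] → '<<xtaf>>'.

'<<xtaf>>'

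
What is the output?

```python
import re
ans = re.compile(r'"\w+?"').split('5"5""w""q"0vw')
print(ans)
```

['5', '', '', '0vw']

Matches to split on: at [1:4] → '"5"'; at [4:7] → '"w"'; at [7:10] → '"q"'.
Splitting on the pattern gives 4 pieces.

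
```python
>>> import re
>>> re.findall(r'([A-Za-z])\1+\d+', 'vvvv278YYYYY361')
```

['v', 'Y']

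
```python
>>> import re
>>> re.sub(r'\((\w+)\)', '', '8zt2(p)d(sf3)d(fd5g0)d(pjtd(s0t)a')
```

'8zt2ddd(pjtda'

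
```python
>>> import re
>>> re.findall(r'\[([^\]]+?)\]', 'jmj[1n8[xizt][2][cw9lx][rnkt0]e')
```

Scanning left to right: at [3:13] match '[1n8[xizt]', group 1 = '1n8[xizt'; at [13:16] match '[2]', group 1 = '2'; at [16:23] match '[cw9lx]', group 1 = 'cw9lx'; at [23:30] match '[rnkt0]', group 1 = 'rnkt0'.
One capturing group, so `findall` returns just the captured substring from each match — 4 in all.

['1n8[xizt', '2', 'cw9lx', 'rnkt0']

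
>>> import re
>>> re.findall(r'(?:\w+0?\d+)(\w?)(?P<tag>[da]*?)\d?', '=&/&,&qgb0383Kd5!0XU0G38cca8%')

[('', ''), ('', '')]

Pattern: one or more of a word character, then optionally a literal '0', then one or more of a digit (non-capturing group); then optionally a word character (captured); then zero or more of one of [da] (lazy) (captured as 'tag'); then optionally a digit.
Multiple groups make `findall` return tuples — one 2-tuple for each match.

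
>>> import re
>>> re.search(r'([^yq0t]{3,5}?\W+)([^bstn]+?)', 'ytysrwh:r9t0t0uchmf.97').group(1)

'srwh:'

The match spans [3:9] → 'srwh:r'.
Captured: group 1 = 'srwh:', group 2 = 'r'.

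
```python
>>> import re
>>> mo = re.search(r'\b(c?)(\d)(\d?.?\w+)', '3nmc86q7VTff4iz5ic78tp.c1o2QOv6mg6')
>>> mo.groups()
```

('', '3', 'nmc86q7VTff4iz5ic78tp')

The match spans [0:22] → '3nmc86q7VTff4iz5ic78tp'.
Captured: group 1 = '', group 2 = '3', group 3 = 'nmc86q7VTff4iz5ic78tp'.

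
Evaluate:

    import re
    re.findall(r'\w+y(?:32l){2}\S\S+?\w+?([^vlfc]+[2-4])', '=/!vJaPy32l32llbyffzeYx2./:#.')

This matches one or more of a word character, then the literal 'y', then the literal '32l' repeated 2 times; then a non-whitespace character, then one or more of a non-whitespace character (lazy), then one or more of a word character (lazy); then one or more of any character except [vlfc], then a character in [2-4] (captured).
Scanning left to right: at [3:24] match 'vJaPy32l32llbyffzeYx2', group 1 = 'zeYx2'.
Because there's exactly one group, `findall` drops the full match and keeps group 1 from the one hit.

['zeYx2']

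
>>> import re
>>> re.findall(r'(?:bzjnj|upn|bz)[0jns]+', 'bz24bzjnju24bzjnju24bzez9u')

`findall` yields the raw match text (2 of them) because the pattern has no groups.

['bzjnj', 'bzjnj']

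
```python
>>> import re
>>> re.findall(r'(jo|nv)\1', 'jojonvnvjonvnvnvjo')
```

['jo', 'nv', 'nv']

The backreference `\1` re-matches whatever the first group consumed, character for character.
Matches: at [0:4] match 'jojo', group 1 = 'jo'; at [4:8] match 'nvnv', group 1 = 'nv'; at [10:14] match 'nvnv', group 1 = 'nv'.
Because there's exactly one group, `findall` drops the full match and keeps group 1 from each hit.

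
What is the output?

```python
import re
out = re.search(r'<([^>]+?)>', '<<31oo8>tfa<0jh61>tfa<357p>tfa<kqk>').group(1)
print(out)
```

`search` walks the string left to right and returns the first match it finds.
The match spans [0:8] → '<<31oo8>'.
Captured: group 1 = '<31oo8'.

<31oo8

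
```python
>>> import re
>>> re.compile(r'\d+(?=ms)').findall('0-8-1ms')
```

['1']

The `(?=…)`/`(?<=…)` assertion just peeks at neighbouring text; it doesn't advance the match position.
Matches: at [4:5] → '1'.
`findall` yields the raw match text (1 of them) because the pattern has no groups.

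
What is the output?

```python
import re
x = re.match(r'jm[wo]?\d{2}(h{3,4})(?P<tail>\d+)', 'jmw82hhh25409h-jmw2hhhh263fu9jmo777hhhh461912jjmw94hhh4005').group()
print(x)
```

jmw82hhh25409

This matches the literal 'jm', then optionally one of [wo], then exactly 2 of a digit; then 3 to 4 of a literal 'h' (captured); then one or more of a digit (captured as 'tail').
`re.match` won't scan ahead — the pattern has to work from the very first character.
The match spans [0:13] → 'jmw82hhh25409'.
Captured: group 1 = 'hhh', group 2 = '25409'.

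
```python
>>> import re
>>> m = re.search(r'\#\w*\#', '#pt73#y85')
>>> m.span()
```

Unlike `match`, `search` isn't anchored — it looks for the pattern anywhere in the string.
The match spans [0:6] → '#pt73#'.

(0, 6)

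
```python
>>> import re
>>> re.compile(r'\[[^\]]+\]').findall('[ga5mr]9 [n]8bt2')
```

['[ga5mr]', '[n]']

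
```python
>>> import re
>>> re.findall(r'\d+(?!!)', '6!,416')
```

['416']

The negative lookahead/lookbehind blocks any match where the forbidden context is present.
Matches: at [3:6] → '416'.
With no groups in the pattern, `findall` gives back each whole match — 1 here.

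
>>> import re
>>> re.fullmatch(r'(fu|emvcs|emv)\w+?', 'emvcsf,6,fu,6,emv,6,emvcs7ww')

`re.fullmatch` is like wrapping the pattern in `^…$` (in single-line mode).
Here the string isn't matched end-to-end, so the call returns None.

None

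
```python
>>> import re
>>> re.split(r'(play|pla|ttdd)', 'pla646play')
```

['', 'pla', '646', 'play', '']

Alternation tries branches left to right and keeps the first one that lets the overall match succeed at that position.
The group in the pattern means `split` returns the separators' captures alongside the pieces.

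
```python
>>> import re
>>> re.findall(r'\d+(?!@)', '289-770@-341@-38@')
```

['289', '77', '34', '3']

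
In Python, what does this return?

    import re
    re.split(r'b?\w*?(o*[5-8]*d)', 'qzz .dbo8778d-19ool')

The `?` after the quantifier makes it lazy — it takes as little as possible before letting the rest of the pattern try.
Because the pattern has a capturing group, `split` also inserts each captured text between the pieces.

['qzz .', 'd', '', 'o8778d', '-19ool']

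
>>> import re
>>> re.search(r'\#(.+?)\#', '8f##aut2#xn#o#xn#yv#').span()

(2, 9)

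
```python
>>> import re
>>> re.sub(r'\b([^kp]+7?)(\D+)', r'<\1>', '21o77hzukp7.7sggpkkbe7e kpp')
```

'<21o77hzu>7<.7sgg>7e< >'

Each match is replaced using the text its own group 1 captured.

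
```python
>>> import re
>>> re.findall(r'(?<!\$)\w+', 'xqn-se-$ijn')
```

The negative lookahead/lookbehind blocks any match where the forbidden context is present.
No capturing groups, so `findall` returns the 3 full match strings.

['xqn', 'se', 'jn']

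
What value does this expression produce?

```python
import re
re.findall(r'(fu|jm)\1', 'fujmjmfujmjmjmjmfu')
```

The backreference `\1` re-matches whatever the first group consumed, character for character.
Scanning left to right: at [2:6] match 'jmjm', group 1 = 'jm'; at [8:12] match 'jmjm', group 1 = 'jm'; at [12:16] match 'jmjm', group 1 = 'jm'.
`findall` collects group 1 from each match (3 total).

['jm', 'jm', 'jm']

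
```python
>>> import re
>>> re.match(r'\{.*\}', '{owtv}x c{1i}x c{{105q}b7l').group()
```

'{owtv}x c{1i}x c{{105q}'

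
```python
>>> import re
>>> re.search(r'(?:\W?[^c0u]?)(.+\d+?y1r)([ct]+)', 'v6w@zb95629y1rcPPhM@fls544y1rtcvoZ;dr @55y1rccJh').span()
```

The match spans [0:46] → 'v6w@zb95629y1rcPPhM@fls544y1rtcvoZ;dr @55y1rcc'.

(0, 46)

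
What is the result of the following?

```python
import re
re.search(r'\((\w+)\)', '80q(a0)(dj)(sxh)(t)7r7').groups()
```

('a0',)

Unlike `match`, `search` isn't anchored — it looks for the pattern anywhere in the string.
The match spans [3:7] → '(a0)'.
Captured: group 1 = 'a0'.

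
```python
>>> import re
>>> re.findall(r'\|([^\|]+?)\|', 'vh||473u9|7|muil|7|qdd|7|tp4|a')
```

['473u9', 'muil', 'qdd', 'tp4']

`findall` collects group 1 from each match (4 total).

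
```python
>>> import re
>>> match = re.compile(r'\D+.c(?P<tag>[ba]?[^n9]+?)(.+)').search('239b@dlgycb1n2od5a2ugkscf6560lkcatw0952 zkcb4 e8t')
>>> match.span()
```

(3, 49)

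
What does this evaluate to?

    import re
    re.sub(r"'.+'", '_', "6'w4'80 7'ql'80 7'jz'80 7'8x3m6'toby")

Matches: at [1:32] → "'w4'80 7'ql'80 7'jz'80 7'8x3m6'".
Every occurrence is swapped for '_'.

'6_toby'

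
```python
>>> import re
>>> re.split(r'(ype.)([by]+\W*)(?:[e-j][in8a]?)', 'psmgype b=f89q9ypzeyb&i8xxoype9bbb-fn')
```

The group in the pattern means `split` returns the separators' captures alongside the pieces.

['psmg', 'ype ', 'b=', '9q9ypzeyb&i8xxo', 'ype9', 'bbb-', '']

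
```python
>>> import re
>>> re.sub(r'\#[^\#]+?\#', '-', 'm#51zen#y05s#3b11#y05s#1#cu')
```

'm-y05s-y05s-cu'

Matches: at [1:8] → '#51zen#'; at [12:18] → '#3b11#'; at [22:25] → '#1#'.
`sub` substitutes '-' at each match site.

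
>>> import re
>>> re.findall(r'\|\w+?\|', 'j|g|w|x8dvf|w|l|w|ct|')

['|g|', '|x8dvf|', '|l|', '|ct|']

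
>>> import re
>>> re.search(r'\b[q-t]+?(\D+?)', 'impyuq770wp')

The pattern matches a word boundary (`\b`, zero-width); then one or more of a character in [q-t] (lazy); then one or more of a non-digit (lazy) (captured).
`search` walks the string left to right and returns the first match it finds.
Here nothing in the string fits, so the call returns None.

None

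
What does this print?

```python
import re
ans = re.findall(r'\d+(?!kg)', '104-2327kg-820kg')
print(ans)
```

Because the assertion is negative and zero-width, positions next to the forbidden text are skipped.
Walking the string: at [0:3] → '104'; at [4:7] → '232'; at [11:13] → '82'.
With no groups in the pattern, `findall` gives back each whole match — 3 here.

['104', '232', '82']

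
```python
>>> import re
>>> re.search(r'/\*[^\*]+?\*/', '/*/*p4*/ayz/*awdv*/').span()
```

(2, 8)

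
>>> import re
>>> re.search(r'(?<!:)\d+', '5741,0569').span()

(0, 4)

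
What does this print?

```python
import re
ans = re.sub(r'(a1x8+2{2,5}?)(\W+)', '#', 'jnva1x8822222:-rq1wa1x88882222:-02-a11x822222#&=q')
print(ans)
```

jnv#rq1w#02-a11x822222#&=q

This matches the literal 'a1x', then one or more of the literal '8', then 2 to 5 of the literal '2' (lazy) (captured); then one or more of a non-word character (captured).
Matches: at [3:15] → 'a1x8822222:-'; at [19:32] → 'a1x88882222:-'.
`sub` substitutes '#' at each match site.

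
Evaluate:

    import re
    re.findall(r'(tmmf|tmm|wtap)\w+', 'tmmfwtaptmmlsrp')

['tmmf']

Branches in `(...|...)` are attempted left-to-right; the first branch that allows the whole pattern to succeed is taken.
Matches: at [0:15] match 'tmmfwtaptmmlsrp', group 1 = 'tmmf'.
Because there's exactly one group, `findall` drops the full match and keeps group 1 from the one hit.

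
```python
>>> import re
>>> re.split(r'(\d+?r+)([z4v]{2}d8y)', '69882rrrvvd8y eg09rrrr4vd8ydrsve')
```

The pattern matches one or more of a digit (lazy), then one or more of a literal 'r' (captured); then exactly 2 of one of [z4v], then the literal 'd8y' (captured).
Matches to split on: at [0:13] → '69882rrrvvd8y'; at [16:27] → '09rrrr4vd8y'.
`re.split` interleaves the captured-group text with the surrounding fragments.

['', '69882rrr', 'vvd8y', ' eg', '09rrrr', '4vd8y', 'drsve']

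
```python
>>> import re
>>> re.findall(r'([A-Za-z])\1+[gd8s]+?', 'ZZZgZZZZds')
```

The backreference `\1` re-matches whatever the first group consumed, character for character.
`findall` collects group 1 from each match (2 total).

['Z', 'Z']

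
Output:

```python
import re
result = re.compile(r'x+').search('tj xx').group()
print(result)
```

This matches one or more of a literal 'x'.
The match spans [3:5] → 'xx'.

xx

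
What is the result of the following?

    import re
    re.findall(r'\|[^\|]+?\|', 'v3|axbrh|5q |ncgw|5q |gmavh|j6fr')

['|axbrh|', '|ncgw|', '|gmavh|']

Scanning left to right: at [2:9] → '|axbrh|'; at [12:18] → '|ncgw|'; at [21:28] → '|gmavh|'.
Since nothing is captured, `findall` lists the 3 matched substrings directly.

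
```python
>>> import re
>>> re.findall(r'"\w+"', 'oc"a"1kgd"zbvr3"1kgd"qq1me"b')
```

Walking the string: at [2:5] → '"a"'; at [9:16] → '"zbvr3"'; at [20:27] → '"qq1me"'.
`findall` yields the raw match text (3 of them) because the pattern has no groups.

['"a"', '"zbvr3"', '"qq1me"']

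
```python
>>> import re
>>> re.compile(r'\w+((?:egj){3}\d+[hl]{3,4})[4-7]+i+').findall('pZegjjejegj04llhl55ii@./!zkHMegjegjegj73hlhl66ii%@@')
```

['egjegjegj73hlhl']

The pattern matches one or more of a word character; then the literal 'egj' repeated 3 times, then one or more of a digit, then 3 to 4 of one of [hl] (captured); then one or more of a character in [4-7], then one or more of the literal 'i'.
Walking the string: at [25:48] match 'zkHMegjegjegj73hlhl66ii', group 1 = 'egjegjegj73hlhl'.
Because there's exactly one group, `findall` drops the full match and keeps group 1 from the one hit.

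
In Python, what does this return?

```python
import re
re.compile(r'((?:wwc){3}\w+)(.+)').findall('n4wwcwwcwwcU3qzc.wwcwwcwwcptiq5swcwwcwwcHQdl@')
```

[('wwcwwcwwcU3qzc', '.wwcwwcwwcptiq5swcwwcwwcHQdl@')]

This matches the literal 'wwc' repeated 3 times, then one or more of a word character (captured); then one or more of any character (captured).
Walking the string: at [2:45] match 'wwcwwcwwcU3qzc.wwcwwcwwcptiq5swcwwcwwcHQdl@', groups = ('wwcwwcwwcU3qzc', '.wwcwwcwwcptiq5swcwwcwwcHQdl@').
`findall` packs the 2 group values into a tuple for every match.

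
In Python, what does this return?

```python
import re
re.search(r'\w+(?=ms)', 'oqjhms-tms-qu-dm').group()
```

'oqjh'

The lookaround is zero-width — it requires the adjacent text to match without consuming it, so the asserted text isn't part of the match.
The match spans [0:4] → 'oqjh'.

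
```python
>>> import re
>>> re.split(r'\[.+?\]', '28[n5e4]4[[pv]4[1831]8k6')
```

Matches to split on: at [2:8] → '[n5e4]'; at [9:14] → '[[pv]'; at [15:21] → '[1831]'.
Each match becomes a cut point; 4 segments remain.

['28', '4', '4', '8k6']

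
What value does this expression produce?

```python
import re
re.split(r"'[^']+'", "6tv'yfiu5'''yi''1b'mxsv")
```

Matches to split on: at [3:10] → "'yfiu5'"; at [11:15] → "'yi'"; at [15:19] → "'1b'".
Splitting on the pattern gives 4 pieces.

['6tv', "'", '', 'mxsv']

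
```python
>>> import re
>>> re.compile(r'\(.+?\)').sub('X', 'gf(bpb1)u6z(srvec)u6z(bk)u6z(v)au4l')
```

'gfXu6zXu6zXu6zXau4l'

The `?` after the quantifier makes it lazy — it takes as little as possible before letting the rest of the pattern try.
Every occurrence is swapped for 'X'.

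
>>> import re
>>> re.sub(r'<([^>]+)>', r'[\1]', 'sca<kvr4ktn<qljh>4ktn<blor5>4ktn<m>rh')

Matches: at [3:17] → '<kvr4ktn<qljh>'; at [21:28] → '<blor5>'; at [32:35] → '<m>'.
Each match is replaced using the text its own group 1 captured.

'sca[kvr4ktn<qljh]4ktn[blor5]4ktn[m]rh'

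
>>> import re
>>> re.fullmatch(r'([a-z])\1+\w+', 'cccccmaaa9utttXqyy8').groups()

('c',)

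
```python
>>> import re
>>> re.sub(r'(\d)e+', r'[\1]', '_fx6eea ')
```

'_fx[6]a '

This matches a digit (captured); then one or more of a literal 'e'.
Matches: at [3:6] → '6ee'.
The replacement refers to a captured group, so each match is rewritten using its own captured text.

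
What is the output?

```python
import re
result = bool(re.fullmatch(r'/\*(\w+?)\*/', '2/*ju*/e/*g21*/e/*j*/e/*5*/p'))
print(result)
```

False

`fullmatch` succeeds only if the pattern covers the string from start to end.
Here the pattern can't cover the whole string, so the call returns None, and `bool(None)` is False.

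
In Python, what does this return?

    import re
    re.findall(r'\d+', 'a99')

Pattern: one or more of a digit.
Walking the string: at [1:3] → '99'.
Since nothing is captured, `findall` lists the 1 matched substring directly.

['99']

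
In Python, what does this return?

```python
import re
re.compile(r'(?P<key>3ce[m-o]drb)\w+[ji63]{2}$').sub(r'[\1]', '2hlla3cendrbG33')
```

This matches the literal '3ce', then a character in [m-o], then the literal 'drb' (captured as 'key'); then one or more of a word character, then exactly 2 of one of [ji63]; then anchored at the end.
Matches: at [5:15] → '3cendrbG33'.
Each match is replaced using the text its own group 1 captured.

'2hlla[3cendrb]'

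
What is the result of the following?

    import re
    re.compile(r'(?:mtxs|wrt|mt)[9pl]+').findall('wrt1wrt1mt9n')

['mt9']

Walking the string: at [8:11] → 'mt9'.
Since nothing is captured, `findall` lists the 1 matched substring directly.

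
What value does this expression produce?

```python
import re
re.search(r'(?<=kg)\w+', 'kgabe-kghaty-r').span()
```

The lookaround is zero-width — it requires the adjacent text to match without consuming it, so the asserted text isn't part of the match.
The match spans [2:5] → 'abe'.

(2, 5)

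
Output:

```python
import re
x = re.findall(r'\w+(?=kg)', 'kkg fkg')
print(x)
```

['k', 'f']

The lookaround is zero-width — it requires the adjacent text to match without consuming it, so the asserted text isn't part of the match.
With no groups in the pattern, `findall` gives back each whole match — 2 here.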